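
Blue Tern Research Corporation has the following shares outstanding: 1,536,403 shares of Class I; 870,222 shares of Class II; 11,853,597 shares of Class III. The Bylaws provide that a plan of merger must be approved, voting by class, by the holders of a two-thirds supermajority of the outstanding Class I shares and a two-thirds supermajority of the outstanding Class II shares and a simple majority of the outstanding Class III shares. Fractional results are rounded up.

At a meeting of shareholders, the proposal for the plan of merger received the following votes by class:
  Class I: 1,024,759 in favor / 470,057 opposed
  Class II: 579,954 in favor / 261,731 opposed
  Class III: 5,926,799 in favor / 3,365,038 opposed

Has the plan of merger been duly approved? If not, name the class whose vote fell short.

Class I: 2/3 of 1536403 = 1024268.67, rounded up to 1024269; 1,024,269 required, 1,024,759 in favor — approved.
Class II: 2/3 of 870222 = 580148; 580,148 required, 579,954 in favor — not approved.
Class III: a majority of 11853597 is 5926799; 5,926,799 required, 5,926,799 in favor — approved.

Not approved — the Class II shares did not give the required vote.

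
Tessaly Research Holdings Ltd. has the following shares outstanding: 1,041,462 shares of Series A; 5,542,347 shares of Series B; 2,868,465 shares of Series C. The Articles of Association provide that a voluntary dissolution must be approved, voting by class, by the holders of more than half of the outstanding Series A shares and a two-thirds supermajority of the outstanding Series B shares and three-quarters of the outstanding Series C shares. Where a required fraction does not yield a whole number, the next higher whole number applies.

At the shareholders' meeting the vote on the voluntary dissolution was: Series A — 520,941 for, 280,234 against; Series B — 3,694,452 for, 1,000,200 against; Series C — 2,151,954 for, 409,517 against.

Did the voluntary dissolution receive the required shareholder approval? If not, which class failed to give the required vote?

Not approved — the Series B shares did not give the required vote.

Series A: a majority of 1041462 is 520732; 520,732 required, 520,941 in favor — approved.
Series B: 2/3 of 5542347 = 3694898; 3,694,898 required, 3,694,452 in favor — not approved.
Series C: 3/4 of 2868465 = 2151348.75, rounded up to 2151349; 2,151,349 required, 2,151,954 in favor — approved.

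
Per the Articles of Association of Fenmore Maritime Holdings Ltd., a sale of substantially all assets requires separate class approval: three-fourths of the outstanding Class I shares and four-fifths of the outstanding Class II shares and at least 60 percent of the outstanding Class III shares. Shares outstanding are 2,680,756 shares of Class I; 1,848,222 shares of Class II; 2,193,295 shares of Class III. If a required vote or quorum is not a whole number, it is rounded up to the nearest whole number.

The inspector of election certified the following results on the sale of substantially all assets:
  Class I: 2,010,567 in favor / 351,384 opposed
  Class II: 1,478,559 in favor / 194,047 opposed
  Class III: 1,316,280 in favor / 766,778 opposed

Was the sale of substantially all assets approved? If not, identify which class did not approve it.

Class I: 3/4 of 2680756 = 2010567; 2,010,567 required, 2,010,567 in favor — approved.
Class II: 4/5 of 1848222 = 1478577.60, rounded up to 1478578; 1,478,578 required, 1,478,559 in favor — not approved.
Class III: 3/5 of 2193295 = 1315977; 1,315,977 required, 1,316,280 in favor — approved.

Not approved — the Class II shares did not give the required vote.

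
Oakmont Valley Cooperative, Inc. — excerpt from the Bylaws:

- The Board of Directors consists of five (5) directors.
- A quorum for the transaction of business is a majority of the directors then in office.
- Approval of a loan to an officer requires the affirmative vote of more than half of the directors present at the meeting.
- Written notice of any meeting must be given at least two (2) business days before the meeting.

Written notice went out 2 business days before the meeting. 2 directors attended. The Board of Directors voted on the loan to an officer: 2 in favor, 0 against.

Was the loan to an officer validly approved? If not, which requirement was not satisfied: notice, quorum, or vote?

Invalid — quorum requirement not satisfied.

Notice: 2 business days given; 2 required (2 ≥ 2). Satisfied.
Quorum: 2 present; quorum is 3. Not satisfied.
Vote: the loan to an officer requires a majority of the directors present (2). A majority of 2 is 2, so 2 affirmative votes are needed; 2 voted in favor. Satisfied. (Moot — without a quorum no business can be validly transacted.)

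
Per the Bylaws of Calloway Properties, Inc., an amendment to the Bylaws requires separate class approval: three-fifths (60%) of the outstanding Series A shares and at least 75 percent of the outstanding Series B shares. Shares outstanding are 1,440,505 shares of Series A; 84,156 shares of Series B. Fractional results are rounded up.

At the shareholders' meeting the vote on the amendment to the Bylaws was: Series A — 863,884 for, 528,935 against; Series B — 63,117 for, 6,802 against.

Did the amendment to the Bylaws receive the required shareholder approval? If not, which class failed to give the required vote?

Series A: 3/5 of 1440505 = 864303; 864,303 required, 863,884 in favor — not approved.
Series B: 3/4 of 84156 = 63117; 63,117 required, 63,117 in favor — approved.

Not approved — the Series A shares did not give the required vote.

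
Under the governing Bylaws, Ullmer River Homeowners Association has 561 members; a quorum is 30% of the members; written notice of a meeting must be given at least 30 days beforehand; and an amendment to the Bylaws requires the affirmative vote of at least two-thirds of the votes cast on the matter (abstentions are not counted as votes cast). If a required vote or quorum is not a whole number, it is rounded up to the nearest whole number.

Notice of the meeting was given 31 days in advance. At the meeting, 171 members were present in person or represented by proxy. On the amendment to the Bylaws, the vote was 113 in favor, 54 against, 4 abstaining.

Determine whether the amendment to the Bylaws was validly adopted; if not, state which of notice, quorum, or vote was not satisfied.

Notice: 31 days given; 30 required. Satisfied.
Quorum: 30% of 561 = 168.30, rounded up to 169; 171 present. Satisfied.
Vote: requires two-thirds of the votes cast (171 − 4 abstaining = 167); 2/3 of 167 = 111.33, rounded up to 112, so 112 needed; 113 in favor. Satisfied.

Valid — all requirements satisfied.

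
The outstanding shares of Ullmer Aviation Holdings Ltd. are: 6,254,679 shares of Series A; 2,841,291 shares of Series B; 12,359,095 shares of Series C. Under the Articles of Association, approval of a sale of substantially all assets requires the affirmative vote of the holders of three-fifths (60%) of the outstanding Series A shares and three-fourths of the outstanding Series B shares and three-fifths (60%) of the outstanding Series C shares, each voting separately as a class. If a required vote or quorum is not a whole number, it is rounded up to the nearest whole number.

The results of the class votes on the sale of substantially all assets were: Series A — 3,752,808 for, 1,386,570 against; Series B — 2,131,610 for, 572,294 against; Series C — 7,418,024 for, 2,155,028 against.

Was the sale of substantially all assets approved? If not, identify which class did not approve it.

Series A: 3/5 of 6254679 = 3752807.40, rounded up to 3752808; 3,752,808 required, 3,752,808 in favor — approved.
Series B: 3/4 of 2841291 = 2130968.25, rounded up to 2130969; 2,130,969 required, 2,131,610 in favor — approved.
Series C: 3/5 of 12359095 = 7415457; 7,415,457 required, 7,418,024 in favor — approved.

Approved — every class gave the required vote.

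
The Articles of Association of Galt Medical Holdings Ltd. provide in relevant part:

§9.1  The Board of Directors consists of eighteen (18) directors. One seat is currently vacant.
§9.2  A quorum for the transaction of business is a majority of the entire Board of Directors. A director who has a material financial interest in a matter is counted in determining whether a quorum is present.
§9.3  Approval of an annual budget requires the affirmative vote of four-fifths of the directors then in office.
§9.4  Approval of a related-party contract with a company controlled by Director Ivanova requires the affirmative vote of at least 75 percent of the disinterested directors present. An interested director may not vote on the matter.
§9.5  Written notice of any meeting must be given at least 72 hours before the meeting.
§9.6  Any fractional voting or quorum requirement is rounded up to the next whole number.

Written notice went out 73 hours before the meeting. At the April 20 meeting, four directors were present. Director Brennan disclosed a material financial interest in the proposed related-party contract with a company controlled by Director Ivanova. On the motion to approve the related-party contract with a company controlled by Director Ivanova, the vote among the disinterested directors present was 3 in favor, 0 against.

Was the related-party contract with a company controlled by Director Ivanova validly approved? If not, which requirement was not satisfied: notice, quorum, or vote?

Notice: 73 hours given; 72 required (73 ≥ 72). Satisfied.
Quorum: 4 present (interested directors count toward quorum); quorum is 10. Not satisfied.
Vote: the related-party contract with a company controlled by Director Ivanova requires three-fourths of the disinterested directors present (4 − 1 = 3). 3/4 of 3 = 2.25, rounded up to 3, so 3 affirmative votes are needed; 3 voted in favor. Satisfied. (Moot — without a quorum no business can be validly transacted.)

Invalid — quorum requirement not satisfied.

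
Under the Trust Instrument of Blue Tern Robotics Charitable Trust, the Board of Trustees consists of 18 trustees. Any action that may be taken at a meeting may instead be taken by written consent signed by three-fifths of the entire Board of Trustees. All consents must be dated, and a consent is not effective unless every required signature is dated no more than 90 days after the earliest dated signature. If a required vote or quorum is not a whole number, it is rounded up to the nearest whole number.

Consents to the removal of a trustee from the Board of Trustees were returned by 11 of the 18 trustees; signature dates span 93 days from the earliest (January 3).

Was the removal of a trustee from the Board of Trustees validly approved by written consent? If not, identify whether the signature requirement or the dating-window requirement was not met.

Signatures required: three-fifths of 18 — 3/5 of 18 = 10.80, rounded up to 11, so 11 needed; 11 signed. Sufficient.
Dating window: the latest signature is 93 days after the earliest; the limit is 90 days. Outside the window.

Not effective — dating-window requirement not satisfied.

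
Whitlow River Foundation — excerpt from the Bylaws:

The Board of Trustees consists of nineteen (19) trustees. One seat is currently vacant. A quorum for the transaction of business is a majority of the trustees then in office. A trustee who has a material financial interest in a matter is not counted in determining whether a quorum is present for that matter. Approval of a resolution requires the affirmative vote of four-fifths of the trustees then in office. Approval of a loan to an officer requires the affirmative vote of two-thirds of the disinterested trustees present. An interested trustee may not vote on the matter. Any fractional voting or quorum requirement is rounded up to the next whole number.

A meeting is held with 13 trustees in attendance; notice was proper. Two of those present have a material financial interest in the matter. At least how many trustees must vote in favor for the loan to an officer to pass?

8

The loan to an officer requires two-thirds of the disinterested trustees present (13 − 2 = 11).
2/3 of 11 = 7.33, rounded up to 8.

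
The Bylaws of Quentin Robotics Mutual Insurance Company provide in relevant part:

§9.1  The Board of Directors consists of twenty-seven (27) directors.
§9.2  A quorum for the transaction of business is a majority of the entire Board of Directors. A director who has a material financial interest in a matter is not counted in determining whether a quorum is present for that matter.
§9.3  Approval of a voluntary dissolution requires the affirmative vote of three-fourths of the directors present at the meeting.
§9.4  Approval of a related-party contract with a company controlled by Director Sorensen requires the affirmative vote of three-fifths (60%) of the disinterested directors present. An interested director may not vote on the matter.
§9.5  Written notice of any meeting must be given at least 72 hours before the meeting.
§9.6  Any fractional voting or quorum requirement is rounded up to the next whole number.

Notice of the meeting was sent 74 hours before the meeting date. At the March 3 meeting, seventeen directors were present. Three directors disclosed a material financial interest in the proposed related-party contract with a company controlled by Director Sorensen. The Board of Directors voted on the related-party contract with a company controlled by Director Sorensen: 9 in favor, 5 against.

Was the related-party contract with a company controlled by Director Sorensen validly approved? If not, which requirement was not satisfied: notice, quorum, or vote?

Valid — all requirements satisfied.

Notice: 74 hours given; 72 required (74 ≥ 72). Satisfied.
Quorum: 17 present, but the 3 interested directors do not count, leaving 14. Quorum is 14. Satisfied.
Vote: the related-party contract with a company controlled by Director Sorensen requires three-fifths of the disinterested directors present (17 − 3 = 14). 3/5 of 14 = 8.40, rounded up to 9, so 9 affirmative votes are needed; 9 voted in favor. Satisfied.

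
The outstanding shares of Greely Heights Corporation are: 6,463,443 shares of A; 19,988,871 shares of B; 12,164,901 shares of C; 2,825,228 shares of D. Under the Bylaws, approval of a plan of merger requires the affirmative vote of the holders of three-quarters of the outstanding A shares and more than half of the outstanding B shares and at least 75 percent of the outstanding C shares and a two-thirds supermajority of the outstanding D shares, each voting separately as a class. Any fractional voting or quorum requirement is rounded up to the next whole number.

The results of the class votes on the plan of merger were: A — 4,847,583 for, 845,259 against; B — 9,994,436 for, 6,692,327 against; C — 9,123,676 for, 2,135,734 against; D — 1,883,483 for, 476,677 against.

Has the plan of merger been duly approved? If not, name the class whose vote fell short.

A: 3/4 of 6463443 = 4847582.25, rounded up to 4847583; 4,847,583 required, 4,847,583 in favor — approved.
B: a majority of 19988871 is 9994436; 9,994,436 required, 9,994,436 in favor — approved.
C: 3/4 of 12164901 = 9123675.75, rounded up to 9123676; 9,123,676 required, 9,123,676 in favor — approved.
D: 2/3 of 2825228 = 1883485.33, rounded up to 1883486; 1,883,486 required, 1,883,483 in favor — not approved.

Not approved — the D shares did not give the required vote.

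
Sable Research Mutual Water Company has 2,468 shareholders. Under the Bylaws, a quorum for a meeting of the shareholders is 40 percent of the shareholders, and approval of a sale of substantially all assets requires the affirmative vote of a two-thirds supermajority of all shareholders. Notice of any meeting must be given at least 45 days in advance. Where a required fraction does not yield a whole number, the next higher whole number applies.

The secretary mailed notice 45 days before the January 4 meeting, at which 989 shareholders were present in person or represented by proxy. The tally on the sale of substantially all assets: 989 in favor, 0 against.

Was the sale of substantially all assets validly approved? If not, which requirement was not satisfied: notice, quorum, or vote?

Notice: 45 days given; 45 required. Satisfied.
Quorum: 40% of 2,468 = 987.20, rounded up to 988; 989 present. Satisfied.
Vote: requires two-thirds of all shareholders (2,468); 2/3 of 2468 = 1645.33, rounded up to 1646, so 1,646 needed; 989 in favor. Not satisfied.

Invalid — vote requirement not satisfied.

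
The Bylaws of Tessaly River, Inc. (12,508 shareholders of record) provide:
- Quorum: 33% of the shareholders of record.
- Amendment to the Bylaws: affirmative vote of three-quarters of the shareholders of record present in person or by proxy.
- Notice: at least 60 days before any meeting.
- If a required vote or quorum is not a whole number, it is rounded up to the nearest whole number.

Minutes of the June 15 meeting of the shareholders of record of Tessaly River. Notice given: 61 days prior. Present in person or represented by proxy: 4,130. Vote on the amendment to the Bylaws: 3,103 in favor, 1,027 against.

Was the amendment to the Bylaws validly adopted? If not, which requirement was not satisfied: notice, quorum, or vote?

Valid — all requirements satisfied.

Notice: 61 days given; 60 required. Satisfied.
Quorum: 33% of 12,508 = 4,127.64, rounded up to 4,128; 4,130 present. Satisfied.
Vote: requires three-fourths of those present (4,130); 3/4 of 4130 = 3097.50, rounded up to 3098, so 3,098 needed; 3,103 in favor. Satisfied.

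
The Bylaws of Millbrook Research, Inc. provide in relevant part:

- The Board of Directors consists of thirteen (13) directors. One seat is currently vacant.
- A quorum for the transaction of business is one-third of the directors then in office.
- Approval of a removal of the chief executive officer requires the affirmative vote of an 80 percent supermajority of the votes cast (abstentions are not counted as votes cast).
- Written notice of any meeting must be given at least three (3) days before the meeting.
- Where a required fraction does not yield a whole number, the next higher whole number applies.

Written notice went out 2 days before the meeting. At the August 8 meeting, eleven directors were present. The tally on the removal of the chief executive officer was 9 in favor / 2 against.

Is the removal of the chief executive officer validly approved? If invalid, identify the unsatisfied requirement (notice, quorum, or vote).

Invalid — notice requirement not satisfied.

Notice: 2 days given; 3 required (2 < 3). Not satisfied.
Quorum: 11 present; quorum is 4. Satisfied.
Vote: the removal of the chief executive officer requires four-fifths of the votes cast (11). 4/5 of 11 = 8.80, rounded up to 9, so 9 affirmative votes are needed; 9 voted in favor. Satisfied.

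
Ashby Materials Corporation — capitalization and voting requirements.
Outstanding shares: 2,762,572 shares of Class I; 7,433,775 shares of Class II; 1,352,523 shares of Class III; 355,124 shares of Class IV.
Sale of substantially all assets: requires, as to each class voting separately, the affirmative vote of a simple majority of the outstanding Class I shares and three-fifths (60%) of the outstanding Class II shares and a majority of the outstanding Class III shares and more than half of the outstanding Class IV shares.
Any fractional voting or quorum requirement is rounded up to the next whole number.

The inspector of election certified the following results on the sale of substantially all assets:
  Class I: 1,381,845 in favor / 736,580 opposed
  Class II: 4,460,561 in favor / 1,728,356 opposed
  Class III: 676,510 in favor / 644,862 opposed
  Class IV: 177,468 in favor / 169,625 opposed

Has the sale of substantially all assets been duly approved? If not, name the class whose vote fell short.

Not approved — the Class IV shares did not give the required vote.

Class I: a majority of 2762572 is 1381287; 1,381,287 required, 1,381,845 in favor — approved.
Class II: 3/5 of 7433775 = 4460265; 4,460,265 required, 4,460,561 in favor — approved.
Class III: a majority of 1352523 is 676262; 676,262 required, 676,510 in favor — approved.
Class IV: a majority of 355124 is 177563; 177,563 required, 177,468 in favor — not approved.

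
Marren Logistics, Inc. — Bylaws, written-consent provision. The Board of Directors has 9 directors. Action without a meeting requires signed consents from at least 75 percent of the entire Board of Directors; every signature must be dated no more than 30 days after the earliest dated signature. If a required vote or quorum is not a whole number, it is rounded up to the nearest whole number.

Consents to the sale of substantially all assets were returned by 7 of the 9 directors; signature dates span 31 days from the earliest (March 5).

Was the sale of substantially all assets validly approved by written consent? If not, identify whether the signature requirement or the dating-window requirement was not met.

Signatures required: at least 75 percent of 9 — 3/4 of 9 = 6.75, rounded up to 7, so 7 needed; 7 signed. Sufficient.
Dating window: the latest signature is 31 days after the earliest; the limit is 30 days. Outside the window.

Not effective — dating-window requirement not satisfied.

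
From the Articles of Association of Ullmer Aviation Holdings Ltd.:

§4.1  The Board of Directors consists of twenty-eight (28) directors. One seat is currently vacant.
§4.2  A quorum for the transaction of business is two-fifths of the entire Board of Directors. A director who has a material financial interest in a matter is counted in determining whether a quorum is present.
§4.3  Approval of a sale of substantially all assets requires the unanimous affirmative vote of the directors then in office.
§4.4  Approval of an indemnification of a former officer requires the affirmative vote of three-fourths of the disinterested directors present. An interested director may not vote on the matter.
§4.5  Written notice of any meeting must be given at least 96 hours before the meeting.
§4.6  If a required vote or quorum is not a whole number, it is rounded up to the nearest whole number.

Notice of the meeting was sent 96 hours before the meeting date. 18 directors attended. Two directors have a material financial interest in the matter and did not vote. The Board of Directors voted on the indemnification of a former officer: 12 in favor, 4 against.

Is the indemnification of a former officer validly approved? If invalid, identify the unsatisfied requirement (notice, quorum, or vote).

Valid — all requirements satisfied.

Notice: 96 hours given; 96 required (96 ≥ 96). Satisfied.
Quorum: 18 present (interested directors count toward quorum); quorum is 12. Satisfied.
Vote: the indemnification of a former officer requires three-fourths of the disinterested directors present (18 − 2 = 16). 3/4 of 16 = 12, so 12 affirmative votes are needed; 12 voted in favor. Satisfied.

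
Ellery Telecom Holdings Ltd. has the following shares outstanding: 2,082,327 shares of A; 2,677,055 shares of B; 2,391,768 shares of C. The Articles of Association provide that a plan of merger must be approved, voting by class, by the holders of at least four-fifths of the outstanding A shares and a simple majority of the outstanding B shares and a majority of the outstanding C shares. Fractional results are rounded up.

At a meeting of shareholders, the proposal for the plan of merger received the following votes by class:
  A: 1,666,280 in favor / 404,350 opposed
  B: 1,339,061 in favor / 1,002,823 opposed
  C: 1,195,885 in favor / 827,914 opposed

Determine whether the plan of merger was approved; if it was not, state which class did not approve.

Approved — every class gave the required vote.

A: 4/5 of 2082327 = 1665861.60, rounded up to 1665862; 1,665,862 required, 1,666,280 in favor — approved.
B: a majority of 2677055 is 1338528; 1,338,528 required, 1,339,061 in favor — approved.
C: a majority of 2391768 is 1195885; 1,195,885 required, 1,195,885 in favor — approved.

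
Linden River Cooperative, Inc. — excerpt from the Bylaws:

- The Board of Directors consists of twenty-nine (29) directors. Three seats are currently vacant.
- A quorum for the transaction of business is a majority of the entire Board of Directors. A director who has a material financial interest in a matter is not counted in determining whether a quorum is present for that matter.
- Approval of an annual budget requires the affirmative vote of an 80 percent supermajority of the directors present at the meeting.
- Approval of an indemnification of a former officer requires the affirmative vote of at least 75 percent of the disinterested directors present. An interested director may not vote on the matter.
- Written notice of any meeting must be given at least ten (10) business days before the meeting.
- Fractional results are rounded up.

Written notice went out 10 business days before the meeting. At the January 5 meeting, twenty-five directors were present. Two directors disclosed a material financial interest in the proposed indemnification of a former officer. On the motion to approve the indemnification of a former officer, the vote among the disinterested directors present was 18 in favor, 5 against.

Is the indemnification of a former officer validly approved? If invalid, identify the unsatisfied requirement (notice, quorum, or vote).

Notice: 10 business days given; 10 required (10 ≥ 10). Satisfied.
Quorum: 25 present, but the 2 interested directors do not count, leaving 23. Quorum is 15. Satisfied.
Vote: the indemnification of a former officer requires three-fourths of the disinterested directors present (25 − 2 = 23). 3/4 of 23 = 17.25, rounded up to 18, so 18 affirmative votes are needed; 18 voted in favor. Satisfied.

Valid — all requirements satisfied.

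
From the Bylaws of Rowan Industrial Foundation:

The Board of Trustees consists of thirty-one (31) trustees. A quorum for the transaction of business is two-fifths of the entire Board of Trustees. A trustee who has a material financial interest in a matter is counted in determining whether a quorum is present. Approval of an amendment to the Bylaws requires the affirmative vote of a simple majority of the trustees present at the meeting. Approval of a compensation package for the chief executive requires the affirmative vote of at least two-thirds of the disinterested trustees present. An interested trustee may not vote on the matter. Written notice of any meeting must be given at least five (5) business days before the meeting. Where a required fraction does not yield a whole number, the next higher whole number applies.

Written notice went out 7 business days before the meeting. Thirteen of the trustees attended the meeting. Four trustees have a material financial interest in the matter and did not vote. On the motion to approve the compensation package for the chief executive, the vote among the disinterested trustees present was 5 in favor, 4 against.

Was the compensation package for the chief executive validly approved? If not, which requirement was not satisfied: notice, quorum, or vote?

Invalid — vote requirement not satisfied.

Notice: 7 business days given; 5 required (7 ≥ 5). Satisfied.
Quorum: 13 present (interested trustees count toward quorum); quorum is 13. Satisfied.
Vote: the compensation package for the chief executive requires two-thirds of the disinterested trustees present (13 − 4 = 9). 2/3 of 9 = 6, so 6 affirmative votes are needed; 5 voted in favor. Not satisfied.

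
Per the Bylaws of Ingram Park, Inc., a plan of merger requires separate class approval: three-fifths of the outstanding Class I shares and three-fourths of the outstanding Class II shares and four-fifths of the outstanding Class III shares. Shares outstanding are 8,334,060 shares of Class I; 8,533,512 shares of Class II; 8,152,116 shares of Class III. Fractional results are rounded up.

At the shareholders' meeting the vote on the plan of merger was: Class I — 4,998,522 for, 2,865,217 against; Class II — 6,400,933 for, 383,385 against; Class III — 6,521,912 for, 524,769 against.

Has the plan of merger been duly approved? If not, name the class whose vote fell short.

Not approved — the Class I shares did not give the required vote.

Class I: 3/5 of 8334060 = 5000436; 5,000,436 required, 4,998,522 in favor — not approved.
Class II: 3/4 of 8533512 = 6400134; 6,400,134 required, 6,400,933 in favor — approved.
Class III: 4/5 of 8152116 = 6521692.80, rounded up to 6521693; 6,521,693 required, 6,521,912 in favor — approved.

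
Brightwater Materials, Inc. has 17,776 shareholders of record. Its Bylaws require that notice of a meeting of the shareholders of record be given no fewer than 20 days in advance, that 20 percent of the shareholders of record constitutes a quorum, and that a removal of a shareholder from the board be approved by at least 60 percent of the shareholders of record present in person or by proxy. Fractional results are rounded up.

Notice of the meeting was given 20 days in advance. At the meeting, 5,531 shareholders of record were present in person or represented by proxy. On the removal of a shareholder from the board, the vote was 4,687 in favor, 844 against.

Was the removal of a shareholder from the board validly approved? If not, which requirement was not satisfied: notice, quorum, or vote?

Notice: 20 days given; 20 required. Satisfied.
Quorum: 20% of 17,776 = 3,555.20, rounded up to 3,556; 5,531 present. Satisfied.
Vote: requires three-fifths of those present (5,531); 3/5 of 5531 = 3318.60, rounded up to 3319, so 3,319 needed; 4,687 in favor. Satisfied.

Valid — all requirements satisfied.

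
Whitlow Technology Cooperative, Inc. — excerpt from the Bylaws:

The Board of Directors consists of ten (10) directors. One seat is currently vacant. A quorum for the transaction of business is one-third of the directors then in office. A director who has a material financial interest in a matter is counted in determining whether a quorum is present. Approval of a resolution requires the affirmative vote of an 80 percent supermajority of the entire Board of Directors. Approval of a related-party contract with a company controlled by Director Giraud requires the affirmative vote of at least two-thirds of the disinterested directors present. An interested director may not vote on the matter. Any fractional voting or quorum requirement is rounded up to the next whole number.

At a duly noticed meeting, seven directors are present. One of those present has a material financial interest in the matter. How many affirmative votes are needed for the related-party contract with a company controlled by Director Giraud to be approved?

The related-party contract with a company controlled by Director Giraud requires two-thirds of the disinterested directors present (7 − 1 = 6).
2/3 of 6 = 4.

4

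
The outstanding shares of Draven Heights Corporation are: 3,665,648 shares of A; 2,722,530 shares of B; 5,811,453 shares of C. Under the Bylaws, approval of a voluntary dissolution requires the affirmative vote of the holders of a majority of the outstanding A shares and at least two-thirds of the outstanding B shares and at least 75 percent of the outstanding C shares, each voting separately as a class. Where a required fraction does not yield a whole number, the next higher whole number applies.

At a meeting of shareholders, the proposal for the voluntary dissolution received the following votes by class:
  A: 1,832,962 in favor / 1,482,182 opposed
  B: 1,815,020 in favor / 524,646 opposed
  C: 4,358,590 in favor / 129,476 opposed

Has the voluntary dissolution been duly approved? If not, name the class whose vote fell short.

A: a majority of 3665648 is 1832825; 1,832,825 required, 1,832,962 in favor — approved.
B: 2/3 of 2722530 = 1815020; 1,815,020 required, 1,815,020 in favor — approved.
C: 3/4 of 5811453 = 4358589.75, rounded up to 4358590; 4,358,590 required, 4,358,590 in favor — approved.

Approved — every class gave the required vote.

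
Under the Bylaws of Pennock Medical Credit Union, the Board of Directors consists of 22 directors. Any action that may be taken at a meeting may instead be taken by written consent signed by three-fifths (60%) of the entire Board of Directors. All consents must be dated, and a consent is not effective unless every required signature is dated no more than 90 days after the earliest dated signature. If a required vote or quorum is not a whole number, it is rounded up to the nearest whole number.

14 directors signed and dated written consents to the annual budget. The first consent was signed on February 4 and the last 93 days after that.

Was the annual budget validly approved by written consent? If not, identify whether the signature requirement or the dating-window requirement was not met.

Not effective — dating-window requirement not satisfied.

Signatures required: three-fifths (60%) of 22 — 3/5 of 22 = 13.20, rounded up to 14, so 14 needed; 14 signed. Sufficient.
Dating window: the latest signature is 93 days after the earliest; the limit is 90 days. Outside the window.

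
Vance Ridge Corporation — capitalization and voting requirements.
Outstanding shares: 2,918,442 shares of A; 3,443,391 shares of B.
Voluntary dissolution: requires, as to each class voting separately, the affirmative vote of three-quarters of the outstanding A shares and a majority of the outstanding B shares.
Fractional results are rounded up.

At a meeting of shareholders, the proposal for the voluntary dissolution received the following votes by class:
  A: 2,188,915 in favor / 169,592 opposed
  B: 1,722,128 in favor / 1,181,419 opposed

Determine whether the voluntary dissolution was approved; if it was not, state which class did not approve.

A: 3/4 of 2918442 = 2188831.50, rounded up to 2188832; 2,188,832 required, 2,188,915 in favor — approved.
B: a majority of 3443391 is 1721696; 1,721,696 required, 1,722,128 in favor — approved.

Approved — every class gave the required vote.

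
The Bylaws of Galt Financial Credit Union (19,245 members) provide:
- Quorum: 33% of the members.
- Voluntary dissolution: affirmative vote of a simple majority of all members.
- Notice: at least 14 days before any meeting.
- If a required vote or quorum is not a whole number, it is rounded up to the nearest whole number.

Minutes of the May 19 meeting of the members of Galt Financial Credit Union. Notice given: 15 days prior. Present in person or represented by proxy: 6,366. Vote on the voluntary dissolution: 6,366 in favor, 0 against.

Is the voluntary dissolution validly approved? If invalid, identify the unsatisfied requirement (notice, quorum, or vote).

Notice: 15 days given; 14 required. Satisfied.
Quorum: 33% of 19,245 = 6,350.85, rounded up to 6,351; 6,366 present. Satisfied.
Vote: requires a majority of all members (19,245); a majority of 19245 is 9623, so 9,623 needed; 6,366 in favor. Not satisfied.

Invalid — vote requirement not satisfied.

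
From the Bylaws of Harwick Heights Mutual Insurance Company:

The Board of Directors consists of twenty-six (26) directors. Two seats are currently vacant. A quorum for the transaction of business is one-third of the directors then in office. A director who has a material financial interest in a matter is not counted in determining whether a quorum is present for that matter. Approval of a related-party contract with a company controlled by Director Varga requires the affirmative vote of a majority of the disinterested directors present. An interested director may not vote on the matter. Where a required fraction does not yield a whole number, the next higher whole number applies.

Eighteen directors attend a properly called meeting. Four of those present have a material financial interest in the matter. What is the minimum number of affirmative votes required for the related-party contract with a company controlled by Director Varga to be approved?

8

The related-party contract with a company controlled by Director Varga requires a majority of the disinterested directors present (18 − 4 = 14).
A majority of 14 is 8.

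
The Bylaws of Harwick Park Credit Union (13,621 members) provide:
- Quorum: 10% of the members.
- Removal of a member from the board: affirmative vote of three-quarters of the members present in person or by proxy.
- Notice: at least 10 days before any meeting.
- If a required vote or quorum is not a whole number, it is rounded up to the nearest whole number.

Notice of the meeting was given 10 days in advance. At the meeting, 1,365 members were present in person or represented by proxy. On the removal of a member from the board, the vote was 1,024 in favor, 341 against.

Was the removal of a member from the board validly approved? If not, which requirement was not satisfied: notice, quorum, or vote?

Notice: 10 days given; 10 required. Satisfied.
Quorum: 10% of 13,621 = 1,362.10, rounded up to 1,363; 1,365 present. Satisfied.
Vote: requires three-fourths of those present (1,365); 3/4 of 1365 = 1023.75, rounded up to 1024, so 1,024 needed; 1,024 in favor. Satisfied.

Valid — all requirements satisfied.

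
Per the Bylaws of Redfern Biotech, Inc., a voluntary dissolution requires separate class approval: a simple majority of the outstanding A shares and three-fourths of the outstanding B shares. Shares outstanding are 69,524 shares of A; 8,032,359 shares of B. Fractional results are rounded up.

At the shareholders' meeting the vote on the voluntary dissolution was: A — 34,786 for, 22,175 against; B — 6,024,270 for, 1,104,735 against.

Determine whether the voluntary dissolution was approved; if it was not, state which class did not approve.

A: a majority of 69524 is 34763; 34,763 required, 34,786 in favor — approved.
B: 3/4 of 8032359 = 6024269.25, rounded up to 6024270; 6,024,270 required, 6,024,270 in favor — approved.

Approved — every class gave the required vote.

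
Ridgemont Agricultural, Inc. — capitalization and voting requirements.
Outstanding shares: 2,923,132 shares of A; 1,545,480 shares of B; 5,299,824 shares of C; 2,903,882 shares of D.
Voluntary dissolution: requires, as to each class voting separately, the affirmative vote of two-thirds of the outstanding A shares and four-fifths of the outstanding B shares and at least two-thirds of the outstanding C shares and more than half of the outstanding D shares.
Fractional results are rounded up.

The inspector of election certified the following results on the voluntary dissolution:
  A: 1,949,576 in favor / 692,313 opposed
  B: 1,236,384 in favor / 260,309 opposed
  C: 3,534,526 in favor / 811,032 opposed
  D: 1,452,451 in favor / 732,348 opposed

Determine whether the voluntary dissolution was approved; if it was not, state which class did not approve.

A: 2/3 of 2923132 = 1948754.67, rounded up to 1948755; 1,948,755 required, 1,949,576 in favor — approved.
B: 4/5 of 1545480 = 1236384; 1,236,384 required, 1,236,384 in favor — approved.
C: 2/3 of 5299824 = 3533216; 3,533,216 required, 3,534,526 in favor — approved.
D: a majority of 2903882 is 1451942; 1,451,942 required, 1,452,451 in favor — approved.

Approved — every class gave the required vote.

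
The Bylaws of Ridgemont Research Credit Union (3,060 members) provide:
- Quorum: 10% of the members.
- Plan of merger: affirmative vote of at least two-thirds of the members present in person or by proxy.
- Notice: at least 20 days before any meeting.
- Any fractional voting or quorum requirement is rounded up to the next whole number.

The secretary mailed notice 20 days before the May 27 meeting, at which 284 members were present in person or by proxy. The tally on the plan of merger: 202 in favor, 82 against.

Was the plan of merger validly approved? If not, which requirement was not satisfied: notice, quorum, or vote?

Invalid — quorum requirement not satisfied.

Notice: 20 days given; 20 required. Satisfied.
Quorum: 10% of 3,060 = 306; 284 present. Not satisfied.
Vote: requires two-thirds of those present (284); 2/3 of 284 = 189.33, rounded up to 190, so 190 needed; 202 in favor. Satisfied.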